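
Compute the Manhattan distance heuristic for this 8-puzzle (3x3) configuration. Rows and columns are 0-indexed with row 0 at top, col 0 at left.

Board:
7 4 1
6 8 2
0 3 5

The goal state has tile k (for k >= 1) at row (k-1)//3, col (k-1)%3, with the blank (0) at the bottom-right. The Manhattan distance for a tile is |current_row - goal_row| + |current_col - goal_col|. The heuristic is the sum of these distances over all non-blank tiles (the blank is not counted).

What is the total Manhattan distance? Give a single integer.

Answer: 16

Derivation:
Tile 7: (0,0)->(2,0) = 2
Tile 4: (0,1)->(1,0) = 2
Tile 1: (0,2)->(0,0) = 2
Tile 6: (1,0)->(1,2) = 2
Tile 8: (1,1)->(2,1) = 1
Tile 2: (1,2)->(0,1) = 2
Tile 3: (2,1)->(0,2) = 3
Tile 5: (2,2)->(1,1) = 2
Sum: 2 + 2 + 2 + 2 + 1 + 2 + 3 + 2 = 16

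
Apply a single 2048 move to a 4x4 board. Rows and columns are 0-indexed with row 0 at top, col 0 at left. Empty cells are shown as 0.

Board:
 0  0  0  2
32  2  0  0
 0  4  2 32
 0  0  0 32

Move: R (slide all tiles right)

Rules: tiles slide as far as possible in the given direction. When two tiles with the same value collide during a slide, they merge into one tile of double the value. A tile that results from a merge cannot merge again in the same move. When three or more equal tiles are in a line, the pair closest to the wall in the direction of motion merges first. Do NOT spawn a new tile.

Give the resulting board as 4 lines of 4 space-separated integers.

Answer:  0  0  0  2
 0  0 32  2
 0  4  2 32
 0  0  0 32

Derivation:
Slide right:
row 0: [0, 0, 0, 2] -> [0, 0, 0, 2]
row 1: [32, 2, 0, 0] -> [0, 0, 32, 2]
row 2: [0, 4, 2, 32] -> [0, 4, 2, 32]
row 3: [0, 0, 0, 32] -> [0, 0, 0, 32]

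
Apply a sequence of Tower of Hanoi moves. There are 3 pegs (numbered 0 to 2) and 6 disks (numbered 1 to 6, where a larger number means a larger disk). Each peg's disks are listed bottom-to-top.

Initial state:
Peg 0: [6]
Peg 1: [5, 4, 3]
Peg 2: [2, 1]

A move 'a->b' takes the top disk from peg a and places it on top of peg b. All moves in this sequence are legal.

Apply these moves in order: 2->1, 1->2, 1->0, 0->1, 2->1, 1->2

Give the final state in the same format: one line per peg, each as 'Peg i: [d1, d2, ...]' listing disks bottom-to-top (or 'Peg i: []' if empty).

Answer: Peg 0: [6]
Peg 1: [5, 4, 3]
Peg 2: [2, 1]

Derivation:
After move 1 (2->1):
Peg 0: [6]
Peg 1: [5, 4, 3, 1]
Peg 2: [2]

After move 2 (1->2):
Peg 0: [6]
Peg 1: [5, 4, 3]
Peg 2: [2, 1]

After move 3 (1->0):
Peg 0: [6, 3]
Peg 1: [5, 4]
Peg 2: [2, 1]

After move 4 (0->1):
Peg 0: [6]
Peg 1: [5, 4, 3]
Peg 2: [2, 1]

After move 5 (2->1):
Peg 0: [6]
Peg 1: [5, 4, 3, 1]
Peg 2: [2]

After move 6 (1->2):
Peg 0: [6]
Peg 1: [5, 4, 3]
Peg 2: [2, 1]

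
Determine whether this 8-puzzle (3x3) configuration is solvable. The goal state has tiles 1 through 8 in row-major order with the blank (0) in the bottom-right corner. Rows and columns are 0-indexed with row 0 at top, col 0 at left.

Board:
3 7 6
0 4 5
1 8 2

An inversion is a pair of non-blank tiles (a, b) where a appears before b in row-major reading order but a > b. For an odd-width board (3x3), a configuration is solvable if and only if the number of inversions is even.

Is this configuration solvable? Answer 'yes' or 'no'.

Answer: yes

Derivation:
Inversions (pairs i<j in row-major order where tile[i] > tile[j] > 0): 16
16 is even, so the puzzle is solvable.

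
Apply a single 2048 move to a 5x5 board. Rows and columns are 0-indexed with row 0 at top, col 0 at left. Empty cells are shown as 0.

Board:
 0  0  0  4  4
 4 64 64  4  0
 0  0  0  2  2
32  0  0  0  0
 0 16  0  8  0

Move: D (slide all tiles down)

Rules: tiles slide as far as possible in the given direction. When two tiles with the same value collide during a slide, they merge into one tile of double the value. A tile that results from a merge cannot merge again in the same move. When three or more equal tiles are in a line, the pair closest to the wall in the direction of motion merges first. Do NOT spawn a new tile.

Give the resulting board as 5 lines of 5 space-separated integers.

Slide down:
col 0: [0, 4, 0, 32, 0] -> [0, 0, 0, 4, 32]
col 1: [0, 64, 0, 0, 16] -> [0, 0, 0, 64, 16]
col 2: [0, 64, 0, 0, 0] -> [0, 0, 0, 0, 64]
col 3: [4, 4, 2, 0, 8] -> [0, 0, 8, 2, 8]
col 4: [4, 0, 2, 0, 0] -> [0, 0, 0, 4, 2]

Answer:  0  0  0  0  0
 0  0  0  0  0
 0  0  0  8  0
 4 64  0  2  4
32 16 64  8  2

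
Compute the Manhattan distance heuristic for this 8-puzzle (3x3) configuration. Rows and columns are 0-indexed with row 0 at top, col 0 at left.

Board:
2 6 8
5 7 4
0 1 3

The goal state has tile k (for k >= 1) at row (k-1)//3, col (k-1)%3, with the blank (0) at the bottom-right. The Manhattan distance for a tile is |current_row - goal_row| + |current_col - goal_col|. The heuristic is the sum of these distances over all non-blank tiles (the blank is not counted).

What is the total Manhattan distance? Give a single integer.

Tile 2: at (0,0), goal (0,1), distance |0-0|+|0-1| = 1
Tile 6: at (0,1), goal (1,2), distance |0-1|+|1-2| = 2
Tile 8: at (0,2), goal (2,1), distance |0-2|+|2-1| = 3
Tile 5: at (1,0), goal (1,1), distance |1-1|+|0-1| = 1
Tile 7: at (1,1), goal (2,0), distance |1-2|+|1-0| = 2
Tile 4: at (1,2), goal (1,0), distance |1-1|+|2-0| = 2
Tile 1: at (2,1), goal (0,0), distance |2-0|+|1-0| = 3
Tile 3: at (2,2), goal (0,2), distance |2-0|+|2-2| = 2
Sum: 1 + 2 + 3 + 1 + 2 + 2 + 3 + 2 = 16

Answer: 16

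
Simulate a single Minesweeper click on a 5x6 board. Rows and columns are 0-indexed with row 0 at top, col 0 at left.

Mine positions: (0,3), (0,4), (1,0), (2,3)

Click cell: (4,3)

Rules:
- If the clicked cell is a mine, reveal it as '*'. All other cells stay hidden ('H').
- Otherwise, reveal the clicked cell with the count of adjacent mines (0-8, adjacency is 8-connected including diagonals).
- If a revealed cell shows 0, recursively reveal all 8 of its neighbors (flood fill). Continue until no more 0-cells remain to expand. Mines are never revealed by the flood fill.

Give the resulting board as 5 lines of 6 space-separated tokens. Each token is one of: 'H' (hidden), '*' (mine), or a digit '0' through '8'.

H H H H H H
H H H H 3 1
1 1 1 H 1 0
0 0 1 1 1 0
0 0 0 0 0 0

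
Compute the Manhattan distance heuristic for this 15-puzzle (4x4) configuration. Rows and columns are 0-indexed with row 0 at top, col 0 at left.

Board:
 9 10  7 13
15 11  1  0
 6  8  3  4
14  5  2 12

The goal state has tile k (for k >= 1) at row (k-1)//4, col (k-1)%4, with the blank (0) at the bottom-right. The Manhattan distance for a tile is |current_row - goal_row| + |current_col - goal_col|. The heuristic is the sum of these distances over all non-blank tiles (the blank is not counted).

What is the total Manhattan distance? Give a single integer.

Tile 9: (0,0)->(2,0) = 2
Tile 10: (0,1)->(2,1) = 2
Tile 7: (0,2)->(1,2) = 1
Tile 13: (0,3)->(3,0) = 6
Tile 15: (1,0)->(3,2) = 4
Tile 11: (1,1)->(2,2) = 2
Tile 1: (1,2)->(0,0) = 3
Tile 6: (2,0)->(1,1) = 2
Tile 8: (2,1)->(1,3) = 3
Tile 3: (2,2)->(0,2) = 2
Tile 4: (2,3)->(0,3) = 2
Tile 14: (3,0)->(3,1) = 1
Tile 5: (3,1)->(1,0) = 3
Tile 2: (3,2)->(0,1) = 4
Tile 12: (3,3)->(2,3) = 1
Sum: 2 + 2 + 1 + 6 + 4 + 2 + 3 + 2 + 3 + 2 + 2 + 1 + 3 + 4 + 1 = 38

Answer: 38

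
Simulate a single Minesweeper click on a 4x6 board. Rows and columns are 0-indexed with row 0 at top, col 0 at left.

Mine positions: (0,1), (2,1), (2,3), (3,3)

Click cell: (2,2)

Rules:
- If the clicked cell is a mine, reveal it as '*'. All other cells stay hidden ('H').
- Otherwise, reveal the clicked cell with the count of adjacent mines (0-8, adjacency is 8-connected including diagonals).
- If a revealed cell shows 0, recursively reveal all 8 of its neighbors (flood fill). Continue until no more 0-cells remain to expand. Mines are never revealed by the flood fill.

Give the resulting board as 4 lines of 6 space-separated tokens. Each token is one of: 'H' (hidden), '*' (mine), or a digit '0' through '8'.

H H H H H H
H H H H H H
H H 3 H H H
H H H H H H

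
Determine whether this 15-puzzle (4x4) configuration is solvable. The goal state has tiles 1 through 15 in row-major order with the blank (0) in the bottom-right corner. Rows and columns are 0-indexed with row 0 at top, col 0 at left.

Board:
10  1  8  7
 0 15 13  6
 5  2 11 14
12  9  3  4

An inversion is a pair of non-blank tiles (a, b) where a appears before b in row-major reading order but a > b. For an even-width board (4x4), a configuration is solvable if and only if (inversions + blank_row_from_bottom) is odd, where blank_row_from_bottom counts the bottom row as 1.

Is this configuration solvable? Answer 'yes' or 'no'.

Answer: no

Derivation:
Inversions: 57
Blank is in row 1 (0-indexed from top), which is row 3 counting from the bottom (bottom = 1).
57 + 3 = 60, which is even, so the puzzle is not solvable.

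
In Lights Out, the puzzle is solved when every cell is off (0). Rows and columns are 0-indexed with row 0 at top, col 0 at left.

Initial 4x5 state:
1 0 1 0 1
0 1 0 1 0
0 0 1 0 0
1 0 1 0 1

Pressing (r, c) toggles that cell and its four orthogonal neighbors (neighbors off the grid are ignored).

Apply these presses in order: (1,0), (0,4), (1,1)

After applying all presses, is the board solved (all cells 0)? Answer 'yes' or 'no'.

Answer: no

Derivation:
After press 1 at (1,0):
0 0 1 0 1
1 0 0 1 0
1 0 1 0 0
1 0 1 0 1

After press 2 at (0,4):
0 0 1 1 0
1 0 0 1 1
1 0 1 0 0
1 0 1 0 1

After press 3 at (1,1):
0 1 1 1 0
0 1 1 1 1
1 1 1 0 0
1 0 1 0 1

Lights still on: 13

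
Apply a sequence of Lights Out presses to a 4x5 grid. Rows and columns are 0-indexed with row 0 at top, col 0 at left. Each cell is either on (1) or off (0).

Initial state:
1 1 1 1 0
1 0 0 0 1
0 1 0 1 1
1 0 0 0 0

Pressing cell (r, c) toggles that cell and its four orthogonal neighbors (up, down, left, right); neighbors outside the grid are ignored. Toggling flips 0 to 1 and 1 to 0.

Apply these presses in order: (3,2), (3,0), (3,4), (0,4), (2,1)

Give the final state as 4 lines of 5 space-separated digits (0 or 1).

Answer: 1 1 1 0 1
1 1 0 0 0
0 0 0 1 0
0 1 1 0 1

Derivation:
After press 1 at (3,2):
1 1 1 1 0
1 0 0 0 1
0 1 1 1 1
1 1 1 1 0

After press 2 at (3,0):
1 1 1 1 0
1 0 0 0 1
1 1 1 1 1
0 0 1 1 0

After press 3 at (3,4):
1 1 1 1 0
1 0 0 0 1
1 1 1 1 0
0 0 1 0 1

After press 4 at (0,4):
1 1 1 0 1
1 0 0 0 0
1 1 1 1 0
0 0 1 0 1

After press 5 at (2,1):
1 1 1 0 1
1 1 0 0 0
0 0 0 1 0
0 1 1 0 1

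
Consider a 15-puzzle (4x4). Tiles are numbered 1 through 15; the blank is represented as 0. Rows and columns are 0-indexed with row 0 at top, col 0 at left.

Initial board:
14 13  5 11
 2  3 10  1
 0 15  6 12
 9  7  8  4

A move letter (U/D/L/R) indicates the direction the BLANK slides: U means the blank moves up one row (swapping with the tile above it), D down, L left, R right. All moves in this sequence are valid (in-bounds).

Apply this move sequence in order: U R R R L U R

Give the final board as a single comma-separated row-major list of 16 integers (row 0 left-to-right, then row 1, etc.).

Answer: 14, 13, 11, 0, 3, 10, 5, 1, 2, 15, 6, 12, 9, 7, 8, 4

Derivation:
After move 1 (U):
14 13  5 11
 0  3 10  1
 2 15  6 12
 9  7  8  4

After move 2 (R):
14 13  5 11
 3  0 10  1
 2 15  6 12
 9  7  8  4

After move 3 (R):
14 13  5 11
 3 10  0  1
 2 15  6 12
 9  7  8  4

After move 4 (R):
14 13  5 11
 3 10  1  0
 2 15  6 12
 9  7  8  4

After move 5 (L):
14 13  5 11
 3 10  0  1
 2 15  6 12
 9  7  8  4

After move 6 (U):
14 13  0 11
 3 10  5  1
 2 15  6 12
 9  7  8  4

After move 7 (R):
14 13 11  0
 3 10  5  1
 2 15  6 12
 9  7  8  4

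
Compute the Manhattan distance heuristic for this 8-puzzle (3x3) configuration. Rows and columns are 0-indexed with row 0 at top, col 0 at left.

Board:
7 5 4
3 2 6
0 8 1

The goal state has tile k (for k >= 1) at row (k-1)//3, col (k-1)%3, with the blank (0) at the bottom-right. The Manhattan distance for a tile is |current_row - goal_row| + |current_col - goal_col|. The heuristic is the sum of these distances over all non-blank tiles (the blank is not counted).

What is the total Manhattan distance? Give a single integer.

Tile 7: at (0,0), goal (2,0), distance |0-2|+|0-0| = 2
Tile 5: at (0,1), goal (1,1), distance |0-1|+|1-1| = 1
Tile 4: at (0,2), goal (1,0), distance |0-1|+|2-0| = 3
Tile 3: at (1,0), goal (0,2), distance |1-0|+|0-2| = 3
Tile 2: at (1,1), goal (0,1), distance |1-0|+|1-1| = 1
Tile 6: at (1,2), goal (1,2), distance |1-1|+|2-2| = 0
Tile 8: at (2,1), goal (2,1), distance |2-2|+|1-1| = 0
Tile 1: at (2,2), goal (0,0), distance |2-0|+|2-0| = 4
Sum: 2 + 1 + 3 + 3 + 1 + 0 + 0 + 4 = 14

Answer: 14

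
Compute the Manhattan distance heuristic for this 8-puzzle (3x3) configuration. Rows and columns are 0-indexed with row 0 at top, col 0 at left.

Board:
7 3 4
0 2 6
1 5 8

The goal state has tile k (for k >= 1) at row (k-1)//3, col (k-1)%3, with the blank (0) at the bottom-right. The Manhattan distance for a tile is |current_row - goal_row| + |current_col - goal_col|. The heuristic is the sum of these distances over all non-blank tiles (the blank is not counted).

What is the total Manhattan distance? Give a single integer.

Tile 7: (0,0)->(2,0) = 2
Tile 3: (0,1)->(0,2) = 1
Tile 4: (0,2)->(1,0) = 3
Tile 2: (1,1)->(0,1) = 1
Tile 6: (1,2)->(1,2) = 0
Tile 1: (2,0)->(0,0) = 2
Tile 5: (2,1)->(1,1) = 1
Tile 8: (2,2)->(2,1) = 1
Sum: 2 + 1 + 3 + 1 + 0 + 2 + 1 + 1 = 11

Answer: 11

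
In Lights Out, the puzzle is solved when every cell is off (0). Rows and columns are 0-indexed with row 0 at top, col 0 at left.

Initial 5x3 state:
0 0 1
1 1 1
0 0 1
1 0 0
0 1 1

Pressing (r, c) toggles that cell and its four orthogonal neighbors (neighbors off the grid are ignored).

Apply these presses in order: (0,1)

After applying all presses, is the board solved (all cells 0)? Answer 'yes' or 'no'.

After press 1 at (0,1):
1 1 0
1 0 1
0 0 1
1 0 0
0 1 1

Lights still on: 8

Answer: no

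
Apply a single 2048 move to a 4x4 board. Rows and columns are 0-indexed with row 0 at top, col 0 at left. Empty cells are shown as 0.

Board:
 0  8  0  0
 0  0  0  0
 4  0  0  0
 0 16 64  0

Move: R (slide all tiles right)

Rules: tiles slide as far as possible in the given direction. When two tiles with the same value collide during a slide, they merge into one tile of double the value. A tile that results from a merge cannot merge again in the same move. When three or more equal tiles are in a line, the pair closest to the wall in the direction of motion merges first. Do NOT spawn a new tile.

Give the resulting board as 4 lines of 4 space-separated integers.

Slide right:
row 0: [0, 8, 0, 0] -> [0, 0, 0, 8]
row 1: [0, 0, 0, 0] -> [0, 0, 0, 0]
row 2: [4, 0, 0, 0] -> [0, 0, 0, 4]
row 3: [0, 16, 64, 0] -> [0, 0, 16, 64]

Answer:  0  0  0  8
 0  0  0  0
 0  0  0  4
 0  0 16 64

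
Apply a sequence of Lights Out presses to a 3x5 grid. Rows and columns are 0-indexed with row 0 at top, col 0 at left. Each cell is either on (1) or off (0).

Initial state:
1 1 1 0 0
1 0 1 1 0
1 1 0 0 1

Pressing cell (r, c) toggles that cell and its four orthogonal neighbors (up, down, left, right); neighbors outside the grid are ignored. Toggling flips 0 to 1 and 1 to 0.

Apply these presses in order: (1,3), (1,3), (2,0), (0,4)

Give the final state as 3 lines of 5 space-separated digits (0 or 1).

After press 1 at (1,3):
1 1 1 1 0
1 0 0 0 1
1 1 0 1 1

After press 2 at (1,3):
1 1 1 0 0
1 0 1 1 0
1 1 0 0 1

After press 3 at (2,0):
1 1 1 0 0
0 0 1 1 0
0 0 0 0 1

After press 4 at (0,4):
1 1 1 1 1
0 0 1 1 1
0 0 0 0 1

Answer: 1 1 1 1 1
0 0 1 1 1
0 0 0 0 1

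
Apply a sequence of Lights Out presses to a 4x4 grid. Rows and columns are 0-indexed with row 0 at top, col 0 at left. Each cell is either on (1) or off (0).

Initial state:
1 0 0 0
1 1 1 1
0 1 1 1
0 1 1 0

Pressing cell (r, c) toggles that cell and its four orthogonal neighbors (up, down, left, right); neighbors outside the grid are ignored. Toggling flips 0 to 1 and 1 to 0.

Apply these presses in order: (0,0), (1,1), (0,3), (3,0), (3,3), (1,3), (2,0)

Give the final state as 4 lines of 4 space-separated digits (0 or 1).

After press 1 at (0,0):
0 1 0 0
0 1 1 1
0 1 1 1
0 1 1 0

After press 2 at (1,1):
0 0 0 0
1 0 0 1
0 0 1 1
0 1 1 0

After press 3 at (0,3):
0 0 1 1
1 0 0 0
0 0 1 1
0 1 1 0

After press 4 at (3,0):
0 0 1 1
1 0 0 0
1 0 1 1
1 0 1 0

After press 5 at (3,3):
0 0 1 1
1 0 0 0
1 0 1 0
1 0 0 1

After press 6 at (1,3):
0 0 1 0
1 0 1 1
1 0 1 1
1 0 0 1

After press 7 at (2,0):
0 0 1 0
0 0 1 1
0 1 1 1
0 0 0 1

Answer: 0 0 1 0
0 0 1 1
0 1 1 1
0 0 0 1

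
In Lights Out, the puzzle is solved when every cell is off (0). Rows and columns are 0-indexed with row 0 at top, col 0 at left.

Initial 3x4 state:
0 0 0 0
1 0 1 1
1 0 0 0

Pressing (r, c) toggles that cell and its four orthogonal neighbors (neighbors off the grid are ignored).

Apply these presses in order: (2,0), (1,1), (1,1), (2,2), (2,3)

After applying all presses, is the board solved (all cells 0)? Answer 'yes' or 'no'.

Answer: yes

Derivation:
After press 1 at (2,0):
0 0 0 0
0 0 1 1
0 1 0 0

After press 2 at (1,1):
0 1 0 0
1 1 0 1
0 0 0 0

After press 3 at (1,1):
0 0 0 0
0 0 1 1
0 1 0 0

After press 4 at (2,2):
0 0 0 0
0 0 0 1
0 0 1 1

After press 5 at (2,3):
0 0 0 0
0 0 0 0
0 0 0 0

Lights still on: 0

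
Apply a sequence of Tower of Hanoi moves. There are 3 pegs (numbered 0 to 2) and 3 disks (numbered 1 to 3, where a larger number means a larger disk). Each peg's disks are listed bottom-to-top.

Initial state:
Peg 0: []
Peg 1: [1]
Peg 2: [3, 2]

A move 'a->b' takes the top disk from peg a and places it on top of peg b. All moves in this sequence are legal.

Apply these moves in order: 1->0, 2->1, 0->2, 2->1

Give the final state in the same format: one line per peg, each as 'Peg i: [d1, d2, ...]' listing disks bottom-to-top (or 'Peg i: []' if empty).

After move 1 (1->0):
Peg 0: [1]
Peg 1: []
Peg 2: [3, 2]

After move 2 (2->1):
Peg 0: [1]
Peg 1: [2]
Peg 2: [3]

After move 3 (0->2):
Peg 0: []
Peg 1: [2]
Peg 2: [3, 1]

After move 4 (2->1):
Peg 0: []
Peg 1: [2, 1]
Peg 2: [3]

Answer: Peg 0: []
Peg 1: [2, 1]
Peg 2: [3]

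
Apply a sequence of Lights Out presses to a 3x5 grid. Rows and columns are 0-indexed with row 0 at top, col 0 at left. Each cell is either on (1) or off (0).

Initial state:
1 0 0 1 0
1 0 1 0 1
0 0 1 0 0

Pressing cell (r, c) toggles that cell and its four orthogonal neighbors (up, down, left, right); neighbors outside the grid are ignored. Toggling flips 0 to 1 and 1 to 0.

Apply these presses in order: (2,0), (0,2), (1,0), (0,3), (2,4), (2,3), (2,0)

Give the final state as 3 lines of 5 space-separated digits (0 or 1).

Answer: 0 1 0 1 1
0 1 0 0 0
1 0 0 0 0

Derivation:
After press 1 at (2,0):
1 0 0 1 0
0 0 1 0 1
1 1 1 0 0

After press 2 at (0,2):
1 1 1 0 0
0 0 0 0 1
1 1 1 0 0

After press 3 at (1,0):
0 1 1 0 0
1 1 0 0 1
0 1 1 0 0

After press 4 at (0,3):
0 1 0 1 1
1 1 0 1 1
0 1 1 0 0

After press 5 at (2,4):
0 1 0 1 1
1 1 0 1 0
0 1 1 1 1

After press 6 at (2,3):
0 1 0 1 1
1 1 0 0 0
0 1 0 0 0

After press 7 at (2,0):
0 1 0 1 1
0 1 0 0 0
1 0 0 0 0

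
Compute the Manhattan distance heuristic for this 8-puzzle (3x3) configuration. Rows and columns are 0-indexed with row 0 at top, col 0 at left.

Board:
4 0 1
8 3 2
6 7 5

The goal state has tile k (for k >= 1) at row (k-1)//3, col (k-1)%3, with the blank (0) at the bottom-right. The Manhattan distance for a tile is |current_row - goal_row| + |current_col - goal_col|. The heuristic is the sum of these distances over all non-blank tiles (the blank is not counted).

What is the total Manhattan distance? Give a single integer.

Answer: 15

Derivation:
Tile 4: (0,0)->(1,0) = 1
Tile 1: (0,2)->(0,0) = 2
Tile 8: (1,0)->(2,1) = 2
Tile 3: (1,1)->(0,2) = 2
Tile 2: (1,2)->(0,1) = 2
Tile 6: (2,0)->(1,2) = 3
Tile 7: (2,1)->(2,0) = 1
Tile 5: (2,2)->(1,1) = 2
Sum: 1 + 2 + 2 + 2 + 2 + 3 + 1 + 2 = 15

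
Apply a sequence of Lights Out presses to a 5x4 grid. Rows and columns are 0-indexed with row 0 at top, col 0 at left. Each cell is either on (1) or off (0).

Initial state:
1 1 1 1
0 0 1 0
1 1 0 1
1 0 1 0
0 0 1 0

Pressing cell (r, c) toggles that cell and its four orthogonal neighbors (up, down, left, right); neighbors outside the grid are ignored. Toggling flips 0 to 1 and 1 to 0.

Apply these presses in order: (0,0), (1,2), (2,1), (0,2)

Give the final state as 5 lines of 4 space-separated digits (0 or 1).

Answer: 0 1 1 0
1 0 1 1
0 0 0 1
1 1 1 0
0 0 1 0

Derivation:
After press 1 at (0,0):
0 0 1 1
1 0 1 0
1 1 0 1
1 0 1 0
0 0 1 0

After press 2 at (1,2):
0 0 0 1
1 1 0 1
1 1 1 1
1 0 1 0
0 0 1 0

After press 3 at (2,1):
0 0 0 1
1 0 0 1
0 0 0 1
1 1 1 0
0 0 1 0

After press 4 at (0,2):
0 1 1 0
1 0 1 1
0 0 0 1
1 1 1 0
0 0 1 0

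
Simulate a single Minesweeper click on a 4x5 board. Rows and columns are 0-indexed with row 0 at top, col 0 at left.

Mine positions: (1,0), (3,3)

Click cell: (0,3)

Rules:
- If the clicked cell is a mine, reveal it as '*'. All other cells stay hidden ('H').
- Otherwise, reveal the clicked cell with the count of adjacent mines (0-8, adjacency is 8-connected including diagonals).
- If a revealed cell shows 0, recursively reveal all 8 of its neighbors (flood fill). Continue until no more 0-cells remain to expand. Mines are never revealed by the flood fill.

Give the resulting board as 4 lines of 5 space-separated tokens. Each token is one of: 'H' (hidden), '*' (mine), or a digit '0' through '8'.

H 1 0 0 0
H 1 0 0 0
H 1 1 1 1
H H H H H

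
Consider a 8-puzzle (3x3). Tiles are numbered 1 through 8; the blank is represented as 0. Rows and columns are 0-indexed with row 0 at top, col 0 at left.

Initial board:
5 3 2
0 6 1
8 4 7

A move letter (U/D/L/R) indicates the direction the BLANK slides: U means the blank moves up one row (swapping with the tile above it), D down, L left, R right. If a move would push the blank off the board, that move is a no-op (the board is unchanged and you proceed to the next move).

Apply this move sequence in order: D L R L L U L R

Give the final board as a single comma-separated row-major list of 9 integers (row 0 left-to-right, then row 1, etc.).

Answer: 5, 3, 2, 6, 0, 1, 8, 4, 7

Derivation:
After move 1 (D):
5 3 2
8 6 1
0 4 7

After move 2 (L):
5 3 2
8 6 1
0 4 7

After move 3 (R):
5 3 2
8 6 1
4 0 7

After move 4 (L):
5 3 2
8 6 1
0 4 7

After move 5 (L):
5 3 2
8 6 1
0 4 7

After move 6 (U):
5 3 2
0 6 1
8 4 7

After move 7 (L):
5 3 2
0 6 1
8 4 7

After move 8 (R):
5 3 2
6 0 1
8 4 7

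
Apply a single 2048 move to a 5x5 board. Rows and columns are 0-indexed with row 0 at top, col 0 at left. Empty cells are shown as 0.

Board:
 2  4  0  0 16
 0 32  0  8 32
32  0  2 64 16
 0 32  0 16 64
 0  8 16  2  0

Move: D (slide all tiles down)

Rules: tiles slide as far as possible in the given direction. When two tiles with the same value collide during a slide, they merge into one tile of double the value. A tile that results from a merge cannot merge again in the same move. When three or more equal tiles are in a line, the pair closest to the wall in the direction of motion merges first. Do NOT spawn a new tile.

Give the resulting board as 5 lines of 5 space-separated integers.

Answer:  0  0  0  0  0
 0  0  0  8 16
 0  4  0 64 32
 2 64  2 16 16
32  8 16  2 64

Derivation:
Slide down:
col 0: [2, 0, 32, 0, 0] -> [0, 0, 0, 2, 32]
col 1: [4, 32, 0, 32, 8] -> [0, 0, 4, 64, 8]
col 2: [0, 0, 2, 0, 16] -> [0, 0, 0, 2, 16]
col 3: [0, 8, 64, 16, 2] -> [0, 8, 64, 16, 2]
col 4: [16, 32, 16, 64, 0] -> [0, 16, 32, 16, 64]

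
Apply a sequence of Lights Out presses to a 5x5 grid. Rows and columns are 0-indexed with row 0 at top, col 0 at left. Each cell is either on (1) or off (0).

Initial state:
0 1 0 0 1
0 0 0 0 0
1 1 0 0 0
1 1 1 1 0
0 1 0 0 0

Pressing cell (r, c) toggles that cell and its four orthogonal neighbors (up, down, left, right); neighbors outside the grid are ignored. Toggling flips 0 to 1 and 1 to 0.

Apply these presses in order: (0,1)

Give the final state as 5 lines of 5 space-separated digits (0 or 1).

After press 1 at (0,1):
1 0 1 0 1
0 1 0 0 0
1 1 0 0 0
1 1 1 1 0
0 1 0 0 0

Answer: 1 0 1 0 1
0 1 0 0 0
1 1 0 0 0
1 1 1 1 0
0 1 0 0 0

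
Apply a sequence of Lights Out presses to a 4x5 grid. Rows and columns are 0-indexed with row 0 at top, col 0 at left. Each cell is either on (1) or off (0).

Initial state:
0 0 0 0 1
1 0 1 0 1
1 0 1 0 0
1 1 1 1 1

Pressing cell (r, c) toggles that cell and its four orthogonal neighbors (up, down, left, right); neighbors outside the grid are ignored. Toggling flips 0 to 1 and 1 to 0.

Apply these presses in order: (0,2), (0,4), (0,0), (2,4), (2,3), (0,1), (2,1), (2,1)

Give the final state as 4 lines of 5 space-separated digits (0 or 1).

After press 1 at (0,2):
0 1 1 1 1
1 0 0 0 1
1 0 1 0 0
1 1 1 1 1

After press 2 at (0,4):
0 1 1 0 0
1 0 0 0 0
1 0 1 0 0
1 1 1 1 1

After press 3 at (0,0):
1 0 1 0 0
0 0 0 0 0
1 0 1 0 0
1 1 1 1 1

After press 4 at (2,4):
1 0 1 0 0
0 0 0 0 1
1 0 1 1 1
1 1 1 1 0

After press 5 at (2,3):
1 0 1 0 0
0 0 0 1 1
1 0 0 0 0
1 1 1 0 0

After press 6 at (0,1):
0 1 0 0 0
0 1 0 1 1
1 0 0 0 0
1 1 1 0 0

After press 7 at (2,1):
0 1 0 0 0
0 0 0 1 1
0 1 1 0 0
1 0 1 0 0

After press 8 at (2,1):
0 1 0 0 0
0 1 0 1 1
1 0 0 0 0
1 1 1 0 0

Answer: 0 1 0 0 0
0 1 0 1 1
1 0 0 0 0
1 1 1 0 0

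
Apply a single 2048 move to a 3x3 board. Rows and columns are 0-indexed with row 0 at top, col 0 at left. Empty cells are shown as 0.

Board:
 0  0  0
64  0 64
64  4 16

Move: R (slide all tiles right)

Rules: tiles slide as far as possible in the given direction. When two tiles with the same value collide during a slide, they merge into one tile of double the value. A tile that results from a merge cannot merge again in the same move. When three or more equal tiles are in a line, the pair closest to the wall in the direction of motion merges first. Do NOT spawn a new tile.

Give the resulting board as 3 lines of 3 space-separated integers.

Answer:   0   0   0
  0   0 128
 64   4  16

Derivation:
Slide right:
row 0: [0, 0, 0] -> [0, 0, 0]
row 1: [64, 0, 64] -> [0, 0, 128]
row 2: [64, 4, 16] -> [64, 4, 16]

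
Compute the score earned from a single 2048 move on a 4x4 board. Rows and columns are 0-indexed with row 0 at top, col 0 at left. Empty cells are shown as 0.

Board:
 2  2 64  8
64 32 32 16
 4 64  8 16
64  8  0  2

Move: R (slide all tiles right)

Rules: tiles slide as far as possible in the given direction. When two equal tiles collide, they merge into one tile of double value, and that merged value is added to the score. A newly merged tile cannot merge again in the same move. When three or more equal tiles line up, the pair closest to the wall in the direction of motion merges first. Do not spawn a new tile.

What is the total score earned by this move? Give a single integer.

Answer: 68

Derivation:
Slide right:
row 0: [2, 2, 64, 8] -> [0, 4, 64, 8]  score +4 (running 4)
row 1: [64, 32, 32, 16] -> [0, 64, 64, 16]  score +64 (running 68)
row 2: [4, 64, 8, 16] -> [4, 64, 8, 16]  score +0 (running 68)
row 3: [64, 8, 0, 2] -> [0, 64, 8, 2]  score +0 (running 68)
Board after move:
 0  4 64  8
 0 64 64 16
 4 64  8 16
 0 64  8  2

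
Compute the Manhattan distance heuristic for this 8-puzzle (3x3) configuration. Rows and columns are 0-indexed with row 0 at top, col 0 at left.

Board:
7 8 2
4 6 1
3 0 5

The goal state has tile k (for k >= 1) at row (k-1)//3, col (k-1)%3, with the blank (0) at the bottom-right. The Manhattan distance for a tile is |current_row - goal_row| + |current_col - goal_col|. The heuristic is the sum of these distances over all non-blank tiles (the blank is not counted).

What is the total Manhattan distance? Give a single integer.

Tile 7: (0,0)->(2,0) = 2
Tile 8: (0,1)->(2,1) = 2
Tile 2: (0,2)->(0,1) = 1
Tile 4: (1,0)->(1,0) = 0
Tile 6: (1,1)->(1,2) = 1
Tile 1: (1,2)->(0,0) = 3
Tile 3: (2,0)->(0,2) = 4
Tile 5: (2,2)->(1,1) = 2
Sum: 2 + 2 + 1 + 0 + 1 + 3 + 4 + 2 = 15

Answer: 15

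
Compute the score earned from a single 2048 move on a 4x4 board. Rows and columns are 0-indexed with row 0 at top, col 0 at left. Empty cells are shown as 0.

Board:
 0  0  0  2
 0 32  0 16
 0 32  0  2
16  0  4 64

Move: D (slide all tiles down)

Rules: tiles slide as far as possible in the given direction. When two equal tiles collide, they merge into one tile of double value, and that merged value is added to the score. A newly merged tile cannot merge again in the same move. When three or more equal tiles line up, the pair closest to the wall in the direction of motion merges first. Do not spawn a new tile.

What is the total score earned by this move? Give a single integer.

Slide down:
col 0: [0, 0, 0, 16] -> [0, 0, 0, 16]  score +0 (running 0)
col 1: [0, 32, 32, 0] -> [0, 0, 0, 64]  score +64 (running 64)
col 2: [0, 0, 0, 4] -> [0, 0, 0, 4]  score +0 (running 64)
col 3: [2, 16, 2, 64] -> [2, 16, 2, 64]  score +0 (running 64)
Board after move:
 0  0  0  2
 0  0  0 16
 0  0  0  2
16 64  4 64

Answer: 64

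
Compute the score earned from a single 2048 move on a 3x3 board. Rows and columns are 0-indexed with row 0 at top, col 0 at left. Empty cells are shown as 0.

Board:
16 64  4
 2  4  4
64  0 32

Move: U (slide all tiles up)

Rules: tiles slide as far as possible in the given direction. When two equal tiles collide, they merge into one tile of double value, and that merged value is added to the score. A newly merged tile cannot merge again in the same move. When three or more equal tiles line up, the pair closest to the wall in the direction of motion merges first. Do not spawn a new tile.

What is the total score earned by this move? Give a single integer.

Slide up:
col 0: [16, 2, 64] -> [16, 2, 64]  score +0 (running 0)
col 1: [64, 4, 0] -> [64, 4, 0]  score +0 (running 0)
col 2: [4, 4, 32] -> [8, 32, 0]  score +8 (running 8)
Board after move:
16 64  8
 2  4 32
64  0  0

Answer: 8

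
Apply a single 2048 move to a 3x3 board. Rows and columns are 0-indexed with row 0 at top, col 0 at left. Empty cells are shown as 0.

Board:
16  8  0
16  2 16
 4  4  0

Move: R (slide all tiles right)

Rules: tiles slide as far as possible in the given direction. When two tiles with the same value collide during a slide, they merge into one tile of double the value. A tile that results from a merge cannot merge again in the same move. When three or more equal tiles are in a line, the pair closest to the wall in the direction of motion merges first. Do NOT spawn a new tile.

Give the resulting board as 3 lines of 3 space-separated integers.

Slide right:
row 0: [16, 8, 0] -> [0, 16, 8]
row 1: [16, 2, 16] -> [16, 2, 16]
row 2: [4, 4, 0] -> [0, 0, 8]

Answer:  0 16  8
16  2 16
 0  0  8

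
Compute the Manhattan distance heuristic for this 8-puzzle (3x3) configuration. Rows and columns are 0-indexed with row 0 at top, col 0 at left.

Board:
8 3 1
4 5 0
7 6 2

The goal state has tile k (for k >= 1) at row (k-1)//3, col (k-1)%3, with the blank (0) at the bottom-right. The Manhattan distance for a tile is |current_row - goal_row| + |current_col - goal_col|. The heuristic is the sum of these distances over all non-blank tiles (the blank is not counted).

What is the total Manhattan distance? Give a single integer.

Tile 8: (0,0)->(2,1) = 3
Tile 3: (0,1)->(0,2) = 1
Tile 1: (0,2)->(0,0) = 2
Tile 4: (1,0)->(1,0) = 0
Tile 5: (1,1)->(1,1) = 0
Tile 7: (2,0)->(2,0) = 0
Tile 6: (2,1)->(1,2) = 2
Tile 2: (2,2)->(0,1) = 3
Sum: 3 + 1 + 2 + 0 + 0 + 0 + 2 + 3 = 11

Answer: 11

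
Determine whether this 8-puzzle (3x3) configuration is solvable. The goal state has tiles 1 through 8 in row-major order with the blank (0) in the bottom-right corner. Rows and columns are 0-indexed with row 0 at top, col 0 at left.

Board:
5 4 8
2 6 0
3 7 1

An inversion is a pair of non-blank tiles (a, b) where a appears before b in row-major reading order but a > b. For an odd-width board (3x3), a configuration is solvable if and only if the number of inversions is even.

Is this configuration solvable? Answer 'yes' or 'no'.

Answer: no

Derivation:
Inversions (pairs i<j in row-major order where tile[i] > tile[j] > 0): 17
17 is odd, so the puzzle is not solvable.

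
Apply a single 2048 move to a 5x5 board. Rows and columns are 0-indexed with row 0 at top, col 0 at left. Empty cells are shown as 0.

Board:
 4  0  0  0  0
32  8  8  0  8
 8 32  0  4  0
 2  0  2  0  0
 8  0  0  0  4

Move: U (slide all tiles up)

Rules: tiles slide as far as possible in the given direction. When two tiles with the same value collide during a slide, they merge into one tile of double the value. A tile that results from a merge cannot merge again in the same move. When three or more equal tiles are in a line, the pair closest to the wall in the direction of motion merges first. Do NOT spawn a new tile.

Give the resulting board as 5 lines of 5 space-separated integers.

Answer:  4  8  8  4  8
32 32  2  0  4
 8  0  0  0  0
 2  0  0  0  0
 8  0  0  0  0

Derivation:
Slide up:
col 0: [4, 32, 8, 2, 8] -> [4, 32, 8, 2, 8]
col 1: [0, 8, 32, 0, 0] -> [8, 32, 0, 0, 0]
col 2: [0, 8, 0, 2, 0] -> [8, 2, 0, 0, 0]
col 3: [0, 0, 4, 0, 0] -> [4, 0, 0, 0, 0]
col 4: [0, 8, 0, 0, 4] -> [8, 4, 0, 0, 0]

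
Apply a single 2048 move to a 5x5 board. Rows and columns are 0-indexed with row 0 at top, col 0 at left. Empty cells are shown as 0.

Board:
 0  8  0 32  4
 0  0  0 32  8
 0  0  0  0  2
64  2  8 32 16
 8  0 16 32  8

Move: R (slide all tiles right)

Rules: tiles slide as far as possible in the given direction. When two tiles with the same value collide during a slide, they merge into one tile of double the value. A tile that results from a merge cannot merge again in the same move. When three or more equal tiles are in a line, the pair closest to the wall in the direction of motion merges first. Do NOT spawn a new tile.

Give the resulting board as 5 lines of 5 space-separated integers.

Slide right:
row 0: [0, 8, 0, 32, 4] -> [0, 0, 8, 32, 4]
row 1: [0, 0, 0, 32, 8] -> [0, 0, 0, 32, 8]
row 2: [0, 0, 0, 0, 2] -> [0, 0, 0, 0, 2]
row 3: [64, 2, 8, 32, 16] -> [64, 2, 8, 32, 16]
row 4: [8, 0, 16, 32, 8] -> [0, 8, 16, 32, 8]

Answer:  0  0  8 32  4
 0  0  0 32  8
 0  0  0  0  2
64  2  8 32 16
 0  8 16 32  8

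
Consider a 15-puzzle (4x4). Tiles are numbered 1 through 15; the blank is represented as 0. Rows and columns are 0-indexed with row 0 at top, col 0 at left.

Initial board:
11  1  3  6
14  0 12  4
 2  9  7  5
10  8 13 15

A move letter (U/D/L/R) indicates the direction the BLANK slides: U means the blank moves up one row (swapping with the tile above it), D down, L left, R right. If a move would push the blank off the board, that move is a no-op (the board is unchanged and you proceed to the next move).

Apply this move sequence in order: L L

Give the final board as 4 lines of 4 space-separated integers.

Answer: 11  1  3  6
 0 14 12  4
 2  9  7  5
10  8 13 15

Derivation:
After move 1 (L):
11  1  3  6
 0 14 12  4
 2  9  7  5
10  8 13 15

After move 2 (L):
11  1  3  6
 0 14 12  4
 2  9  7  5
10  8 13 15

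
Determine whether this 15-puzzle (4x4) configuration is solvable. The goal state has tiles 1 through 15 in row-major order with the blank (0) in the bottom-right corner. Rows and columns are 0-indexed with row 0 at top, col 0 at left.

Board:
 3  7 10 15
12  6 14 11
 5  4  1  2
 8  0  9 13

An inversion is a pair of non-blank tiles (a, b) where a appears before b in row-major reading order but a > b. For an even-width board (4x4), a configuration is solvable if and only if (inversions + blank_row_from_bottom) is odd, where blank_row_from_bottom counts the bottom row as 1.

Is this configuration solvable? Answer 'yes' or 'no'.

Inversions: 56
Blank is in row 3 (0-indexed from top), which is row 1 counting from the bottom (bottom = 1).
56 + 1 = 57, which is odd, so the puzzle is solvable.

Answer: yes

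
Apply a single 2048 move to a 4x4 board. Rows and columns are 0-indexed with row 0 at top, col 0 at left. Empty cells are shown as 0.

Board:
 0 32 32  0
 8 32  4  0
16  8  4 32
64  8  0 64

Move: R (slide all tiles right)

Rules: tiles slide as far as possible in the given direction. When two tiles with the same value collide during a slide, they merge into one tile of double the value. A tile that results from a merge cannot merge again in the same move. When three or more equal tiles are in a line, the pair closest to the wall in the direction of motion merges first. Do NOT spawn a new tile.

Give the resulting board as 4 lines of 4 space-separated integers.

Answer:  0  0  0 64
 0  8 32  4
16  8  4 32
 0 64  8 64

Derivation:
Slide right:
row 0: [0, 32, 32, 0] -> [0, 0, 0, 64]
row 1: [8, 32, 4, 0] -> [0, 8, 32, 4]
row 2: [16, 8, 4, 32] -> [16, 8, 4, 32]
row 3: [64, 8, 0, 64] -> [0, 64, 8, 64]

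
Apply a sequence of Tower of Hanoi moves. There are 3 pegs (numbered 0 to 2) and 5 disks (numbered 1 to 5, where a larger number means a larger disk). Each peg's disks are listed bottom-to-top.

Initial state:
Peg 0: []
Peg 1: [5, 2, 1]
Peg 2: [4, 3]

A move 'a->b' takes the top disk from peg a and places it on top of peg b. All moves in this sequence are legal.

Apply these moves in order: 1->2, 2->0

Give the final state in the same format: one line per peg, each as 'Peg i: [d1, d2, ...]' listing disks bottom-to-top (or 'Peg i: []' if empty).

Answer: Peg 0: [1]
Peg 1: [5, 2]
Peg 2: [4, 3]

Derivation:
After move 1 (1->2):
Peg 0: []
Peg 1: [5, 2]
Peg 2: [4, 3, 1]

After move 2 (2->0):
Peg 0: [1]
Peg 1: [5, 2]
Peg 2: [4, 3]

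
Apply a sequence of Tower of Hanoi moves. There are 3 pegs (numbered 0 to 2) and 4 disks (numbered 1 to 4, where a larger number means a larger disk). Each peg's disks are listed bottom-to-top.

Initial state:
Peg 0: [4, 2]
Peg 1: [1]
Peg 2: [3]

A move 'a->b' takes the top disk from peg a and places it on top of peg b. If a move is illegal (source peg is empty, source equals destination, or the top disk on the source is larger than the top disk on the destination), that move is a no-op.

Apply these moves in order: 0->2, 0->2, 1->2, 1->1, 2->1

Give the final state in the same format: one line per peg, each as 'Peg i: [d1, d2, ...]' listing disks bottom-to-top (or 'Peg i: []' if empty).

After move 1 (0->2):
Peg 0: [4]
Peg 1: [1]
Peg 2: [3, 2]

After move 2 (0->2):
Peg 0: [4]
Peg 1: [1]
Peg 2: [3, 2]

After move 3 (1->2):
Peg 0: [4]
Peg 1: []
Peg 2: [3, 2, 1]

After move 4 (1->1):
Peg 0: [4]
Peg 1: []
Peg 2: [3, 2, 1]

After move 5 (2->1):
Peg 0: [4]
Peg 1: [1]
Peg 2: [3, 2]

Answer: Peg 0: [4]
Peg 1: [1]
Peg 2: [3, 2]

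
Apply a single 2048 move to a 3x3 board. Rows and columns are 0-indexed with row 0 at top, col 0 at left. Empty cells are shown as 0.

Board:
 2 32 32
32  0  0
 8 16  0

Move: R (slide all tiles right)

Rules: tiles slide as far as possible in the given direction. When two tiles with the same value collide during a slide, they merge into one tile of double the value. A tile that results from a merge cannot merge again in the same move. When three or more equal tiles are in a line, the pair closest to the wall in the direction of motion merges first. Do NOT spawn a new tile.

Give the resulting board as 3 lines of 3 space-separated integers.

Answer:  0  2 64
 0  0 32
 0  8 16

Derivation:
Slide right:
row 0: [2, 32, 32] -> [0, 2, 64]
row 1: [32, 0, 0] -> [0, 0, 32]
row 2: [8, 16, 0] -> [0, 8, 16]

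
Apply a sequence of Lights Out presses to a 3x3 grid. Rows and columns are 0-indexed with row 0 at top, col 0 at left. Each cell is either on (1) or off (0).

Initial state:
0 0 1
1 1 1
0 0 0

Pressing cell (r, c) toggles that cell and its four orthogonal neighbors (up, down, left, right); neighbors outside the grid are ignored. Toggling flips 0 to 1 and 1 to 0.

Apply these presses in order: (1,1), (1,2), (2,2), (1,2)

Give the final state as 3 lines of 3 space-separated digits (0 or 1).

After press 1 at (1,1):
0 1 1
0 0 0
0 1 0

After press 2 at (1,2):
0 1 0
0 1 1
0 1 1

After press 3 at (2,2):
0 1 0
0 1 0
0 0 0

After press 4 at (1,2):
0 1 1
0 0 1
0 0 1

Answer: 0 1 1
0 0 1
0 0 1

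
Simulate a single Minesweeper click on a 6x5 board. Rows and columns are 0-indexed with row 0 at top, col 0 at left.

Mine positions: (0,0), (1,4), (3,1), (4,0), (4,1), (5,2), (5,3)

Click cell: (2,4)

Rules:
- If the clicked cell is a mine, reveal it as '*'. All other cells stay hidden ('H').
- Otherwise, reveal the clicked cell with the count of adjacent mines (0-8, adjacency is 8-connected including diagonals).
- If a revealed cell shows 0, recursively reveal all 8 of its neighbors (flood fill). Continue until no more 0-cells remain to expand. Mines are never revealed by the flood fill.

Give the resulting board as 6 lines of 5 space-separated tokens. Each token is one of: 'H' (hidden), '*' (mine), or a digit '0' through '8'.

H H H H H
H H H H H
H H H H 1
H H H H H
H H H H H
H H H H H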